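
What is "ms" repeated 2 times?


Input string: 'ms'
Operation: repeat 2 times
Concatenation: 'ms' + 'ms'
Result: msms


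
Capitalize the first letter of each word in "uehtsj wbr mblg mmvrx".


Input string: 'uehtsj wbr mblg mmvrx'
Operation: capitalize first letter of each word
Word transformations: 'uehtsj'->'Uehtsj', 'wbr'->'Wbr', 'mblg'->'Mblg', 'mmvrx'->'Mmvrx'
Result: Uehtsj Wbr Mblg Mmvrx


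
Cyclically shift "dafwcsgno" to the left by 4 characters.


Input: 'dafwcsgno', shift = 4
Operation: split at index 4 and swap parts
Front part s[0:4] = 'dafw'
Back part s[4:] = 'csgno'
Rotated = back + front = 'csgno' + 'dafw'
Result: csgnodafw


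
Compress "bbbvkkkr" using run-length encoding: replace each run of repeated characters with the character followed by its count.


Input: 'bbbvkkkr'
Operation: identify consecutive runs
Runs: 'bbb' -> b3, 'v' -> v1, 'kkk' -> k3, 'r' -> r1
Encoded: b3v1k3r1


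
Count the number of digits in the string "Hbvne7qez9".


Input string: 'Hbvne7qez9'
Operation: count digit characters (0-9)
Scan: 'H', 'b', 'v', 'n', 'e', '7'(digit), 'q', 'e', 'z', '9'(digit)
Digits found: 2
Result: 2


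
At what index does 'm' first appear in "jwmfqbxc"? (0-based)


Input string: 'jwmfqbxc'
Target: 'm'
Scanning left to right: s[0]='j', s[1]='w', s[2]='m'
First match at index: 2


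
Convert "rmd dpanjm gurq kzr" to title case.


Input string: 'rmd dpanjm gurq kzr'
Operation: capitalize first letter of each word
Word transformations: 'rmd'->'Rmd', 'dpanjm'->'Dpanjm', 'gurq'->'Gurq', 'kzr'->'Kzr'
Result: Rmd Dpanjm Gurq Kzr


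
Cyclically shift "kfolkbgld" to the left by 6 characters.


Input: 'kfolkbgld', shift = 6
Operation: split at index 6 and swap parts
Front part s[0:6] = 'kfolkb'
Back part s[6:] = 'gld'
Rotated = back + front = 'gld' + 'kfolkb'
Result: gldkfolkb


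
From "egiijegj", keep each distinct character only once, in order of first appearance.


Input: 'egiijegj'
Operation: keep first occurrence of each character
Scan: s[0]='e' new -> keep; s[1]='g' new -> keep; s[2]='i' new -> keep; s[3]='i' seen -> skip; s[4]='j' new -> keep; s[5]='e' seen -> skip; s[6]='g' seen -> skip; s[7]='j' seen -> skip
Result: egij


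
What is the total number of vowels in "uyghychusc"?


Input string: 'uyghychusc'
Operation: count vowels (a, e, i, o, u)
Scan: s[0]='u' (vowel), s[1]='y', s[2]='g', s[3]='h', s[4]='y', s[5]='c', s[6]='h', s[7]='u' (vowel), s[8]='s', s[9]='c'
Vowels found: 2
Result: 2


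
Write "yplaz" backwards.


Input string: 'yplaz'
Operation: reverse character order
Original order: 'y' -> 'p' -> 'l' -> 'a' -> 'z'
Reversed order: 'z' -> 'a' -> 'l' -> 'p' -> 'y'
Result: zalpy


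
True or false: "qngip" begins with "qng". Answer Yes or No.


Input string: 'qngip'
Prefix to check: 'qng'
First 3 characters of input: 'qng'
Match: True
Result: Yes


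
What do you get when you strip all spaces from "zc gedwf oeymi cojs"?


Input string: 'zc gedwf oeymi cojs'
Operation: remove all spaces
Words: 'zc', 'gedwf', 'oeymi', 'cojs'
Join without spaces: zcgedwfoeymicojs


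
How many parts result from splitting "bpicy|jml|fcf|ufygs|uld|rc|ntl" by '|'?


Input string: 'bpicy|jml|fcf|ufygs|uld|rc|ntl'
Delimiter: '|'
Split result: 'bpicy', 'jml', 'fcf', 'ufygs', 'uld', 'rc', 'ntl'
Number of parts: 7


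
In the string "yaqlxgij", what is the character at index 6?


Input string: 'yaqlxgij'
Operation: get character at index 6
Index mapping: s[0]='y', s[1]='a', s[2]='q', s[3]='l', s[4]='x', s[5]='g', s[6]='i'
Result: 'i'


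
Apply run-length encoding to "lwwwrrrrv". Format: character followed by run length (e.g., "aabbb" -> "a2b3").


Input: 'lwwwrrrrv'
Operation: identify consecutive runs
Runs: 'l' -> l1, 'www' -> w3, 'rrrr' -> r4, 'v' -> v1
Encoded: l1w3r4v1


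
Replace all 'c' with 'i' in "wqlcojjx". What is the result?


Input string: 'wqlcojjx'
Operation: replace 'c' with 'i'
Positions of 'c': 3
After replacement: wqliojjx


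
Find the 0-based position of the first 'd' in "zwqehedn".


Input string: 'zwqehedn'
Target: 'd'
Scanning left to right: s[0]='z', s[1]='w', s[2]='q', s[3]='e', s[4]='h', s[5]='e', s[6]='d'
First match at index: 6


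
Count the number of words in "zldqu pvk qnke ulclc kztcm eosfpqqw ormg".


Input string: 'zldqu pvk qnke ulclc kztcm eosfpqqw ormg'
Operation: split by spaces
Words found: 'zldqu', 'pvk', 'qnke', 'ulclc', 'kztcm', 'eosfpqqw', 'ormg'
Word count: 7


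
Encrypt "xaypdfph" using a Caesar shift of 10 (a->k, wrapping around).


Input: 'xaypdfph', shift = 10
Operation: for each letter, (position + 10) mod 26
Mapping: 'x'(23+10=33, 33 mod 26=7)->'h', 'a'(0+10=10)->'k', 'y'(24+10=34, 34 mod 26=8)->'i', 'p'(15+10=25)->'z', 'd'(3+10=13)->'n', 'f'(5+10=15)->'p', 'p'(15+10=25)->'z', 'h'(7+10=17)->'r'
Result: hkiznpzr


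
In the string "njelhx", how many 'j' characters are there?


Input string: 'njelhx'
Target character: 'j'
Scan each position: s[1]='j'
Matches found at indices: 1
Total: 1


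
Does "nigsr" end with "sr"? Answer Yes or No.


Input string: 'nigsr'
Suffix to check: 'sr'
Last 2 characters of input: 'sr'
Match: True
Result: Yes


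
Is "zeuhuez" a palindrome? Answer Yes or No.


Input string: 'zeuhuez'
Reversed: 'zeuhuez'
Compare pairs: s[0]='z' vs s[6]='z' (match), s[1]='e' vs s[5]='e' (match), s[2]='u' vs s[4]='u' (match)
Palindrome: Yes


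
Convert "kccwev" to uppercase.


Input string: 'kccwev'
Operation: convert each letter to uppercase
Mapping: 'k'->'K', 'c'->'C', 'c'->'C', 'w'->'W', 'e'->'E', 'v'->'V'
Result: KCCWEV


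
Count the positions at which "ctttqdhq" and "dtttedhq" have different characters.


String 1: 'ctttqdhq'
String 2: 'dtttedhq'
Compare each position: pos 0: 'c'!='d', pos 1: 't'=='t', pos 2: 't'=='t', pos 3: 't'=='t', pos 4: 'q'!='e', pos 5: 'd'=='d', pos 6: 'h'=='h', pos 7: 'q'=='q'
Differing positions: 2
Hamming distance: 2


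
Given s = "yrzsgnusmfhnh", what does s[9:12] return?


Input string: 'yrzsgnusmfhnh'
Operation: slice [9:12]
Extract characters: s[9]='f', s[10]='h', s[11]='n'
Result: fhn


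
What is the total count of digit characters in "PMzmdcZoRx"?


Input string: 'PMzmdcZoRx'
Operation: count digit characters (0-9)
Scan: 'P', 'M', 'z', 'm', 'd', 'c', 'Z', 'o', 'R', 'x'
Digits found: 0
Result: 0


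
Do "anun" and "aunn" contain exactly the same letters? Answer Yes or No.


String 1: 'anun' -> sorted: 'annu'
String 2: 'aunn' -> sorted: 'annu'
Compare sorted forms: 'annu' == 'annu'
Anagram: Yes


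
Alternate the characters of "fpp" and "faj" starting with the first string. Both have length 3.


String 1: 'fpp'
String 2: 'faj'
Operation: alternate characters
Pairs: 'f'+'f', 'p'+'a', 'p'+'j'
Result: ffpapj


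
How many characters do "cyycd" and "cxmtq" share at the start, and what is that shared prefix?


String 1: 'cyycd'
String 2: 'cxmtq'
Compare position by position:
pos 0: 'c' vs 'c' match
pos 1: 'y' vs 'x' differ -> stop
Longest common prefix: "c" (length 1)


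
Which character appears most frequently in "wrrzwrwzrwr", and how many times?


Input: 'wrrzwrwzrwr'
Operation: tally each character
Counts: 'r':5, 'w':4, 'z':2
Maximum: 'r' appears 5 times


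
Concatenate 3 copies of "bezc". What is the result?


Input string: 'bezc'
Operation: repeat 3 times
Concatenation: 'bezc' + 'bezc' + 'bezc'
Result: bezcbezcbezc


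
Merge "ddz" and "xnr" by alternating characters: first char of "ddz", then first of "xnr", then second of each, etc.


String 1: 'ddz'
String 2: 'xnr'
Operation: alternate characters
Pairs: 'd'+'x', 'd'+'n', 'z'+'r'
Result: dxdnzr


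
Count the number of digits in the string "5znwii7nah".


Input string: '5znwii7nah'
Operation: count digit characters (0-9)
Scan: '5'(digit), 'z', 'n', 'w', 'i', 'i', '7'(digit), 'n', 'a', 'h'
Digits found: 2
Result: 2


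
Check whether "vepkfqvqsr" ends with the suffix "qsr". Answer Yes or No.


Input string: 'vepkfqvqsr'
Suffix to check: 'qsr'
Last 3 characters of input: 'qsr'
Match: True
Result: Yes


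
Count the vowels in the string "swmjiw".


Input string: 'swmjiw'
Operation: count vowels (a, e, i, o, u)
Scan: s[0]='s', s[1]='w', s[2]='m', s[3]='j', s[4]='i' (vowel), s[5]='w'
Vowels found: 1
Result: 1


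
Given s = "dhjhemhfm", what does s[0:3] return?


Input string: 'dhjhemhfm'
Operation: slice [0:3]
Extract characters: s[0]='d', s[1]='h', s[2]='j'
Result: dhj


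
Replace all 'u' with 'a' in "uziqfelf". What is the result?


Input string: 'uziqfelf'
Operation: replace 'u' with 'a'
Positions of 'u': 0
After replacement: aziqfelf


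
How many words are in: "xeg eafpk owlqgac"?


Input string: 'xeg eafpk owlqgac'
Operation: split by spaces
Words found: 'xeg', 'eafpk', 'owlqgac'
Word count: 3


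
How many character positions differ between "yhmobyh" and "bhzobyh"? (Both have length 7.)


String 1: 'yhmobyh'
String 2: 'bhzobyh'
Compare each position: pos 0: 'y'!='b', pos 1: 'h'=='h', pos 2: 'm'!='z', pos 3: 'o'=='o', pos 4: 'b'=='b', pos 5: 'y'=='y', pos 6: 'h'=='h'
Differing positions: 2
Hamming distance: 2


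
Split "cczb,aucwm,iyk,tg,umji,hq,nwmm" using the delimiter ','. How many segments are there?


Input string: 'cczb,aucwm,iyk,tg,umji,hq,nwmm'
Delimiter: ','
Split result: 'cczb', 'aucwm', 'iyk', 'tg', 'umji', 'hq', 'nwmm'
Number of parts: 7


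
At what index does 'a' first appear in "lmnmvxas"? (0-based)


Input string: 'lmnmvxas'
Target: 'a'
Scanning left to right: s[0]='l', s[1]='m', s[2]='n', s[3]='m', s[4]='v', s[5]='x', s[6]='a'
First match at index: 6


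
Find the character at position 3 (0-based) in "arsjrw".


Input string: 'arsjrw'
Operation: get character at index 3
Index mapping: s[0]='a', s[1]='r', s[2]='s', s[3]='j'
Result: 'j'


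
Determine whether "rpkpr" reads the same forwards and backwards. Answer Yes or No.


Input string: 'rpkpr'
Reversed: 'rpkpr'
Compare pairs: s[0]='r' vs s[4]='r' (match), s[1]='p' vs s[3]='p' (match)
Palindrome: Yes


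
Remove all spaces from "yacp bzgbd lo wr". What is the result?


Input string: 'yacp bzgbd lo wr'
Operation: remove all spaces
Words: 'yacp', 'bzgbd', 'lo', 'wr'
Join without spaces: yacpbzgbdlowr


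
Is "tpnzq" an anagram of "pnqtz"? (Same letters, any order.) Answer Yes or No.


String 1: 'pnqtz' -> sorted: 'npqtz'
String 2: 'tpnzq' -> sorted: 'npqtz'
Compare sorted forms: 'npqtz' == 'npqtz'
Anagram: Yes


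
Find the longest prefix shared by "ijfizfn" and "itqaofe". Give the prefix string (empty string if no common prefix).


String 1: 'ijfizfn'
String 2: 'itqaofe'
Compare position by position:
pos 0: 'i' vs 'i' match
pos 1: 'j' vs 't' differ -> stop
Longest common prefix: "i" (length 1)


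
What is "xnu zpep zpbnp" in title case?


Input string: 'xnu zpep zpbnp'
Operation: capitalize first letter of each word
Word transformations: 'xnu'->'Xnu', 'zpep'->'Zpep', 'zpbnp'->'Zpbnp'
Result: Xnu Zpep Zpbnp


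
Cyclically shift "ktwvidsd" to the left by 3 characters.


Input: 'ktwvidsd', shift = 3
Operation: split at index 3 and swap parts
Front part s[0:3] = 'ktw'
Back part s[3:] = 'vidsd'
Rotated = back + front = 'vidsd' + 'ktw'
Result: vidsdktw


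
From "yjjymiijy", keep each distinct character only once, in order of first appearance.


Input: 'yjjymiijy'
Operation: keep first occurrence of each character
Scan: s[0]='y' new -> keep; s[1]='j' new -> keep; s[2]='j' seen -> skip; s[3]='y' seen -> skip; s[4]='m' new -> keep; s[5]='i' new -> keep; s[6]='i' seen -> skip; s[7]='j' seen -> skip; s[8]='y' seen -> skip
Result: yjmi


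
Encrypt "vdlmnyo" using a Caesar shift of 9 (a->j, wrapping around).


Input: 'vdlmnyo', shift = 9
Operation: for each letter, (position + 9) mod 26
Mapping: 'v'(21+9=30, 30 mod 26=4)->'e', 'd'(3+9=12)->'m', 'l'(11+9=20)->'u', 'm'(12+9=21)->'v', 'n'(13+9=22)->'w', 'y'(24+9=33, 33 mod 26=7)->'h', 'o'(14+9=23)->'x'
Result: emuvwhx


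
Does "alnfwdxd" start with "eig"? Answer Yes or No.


Input string: 'alnfwdxd'
Prefix to check: 'eig'
First 3 characters of input: 'aln'
Match: False
Result: No


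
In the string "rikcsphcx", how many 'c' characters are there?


Input string: 'rikcsphcx'
Target character: 'c'
Scan each position: s[3]='c', s[7]='c'
Matches found at indices: 3, 7
Total: 2


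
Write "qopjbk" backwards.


Input string: 'qopjbk'
Operation: reverse character order
Original order: 'q' -> 'o' -> 'p' -> 'j' -> 'b' -> 'k'
Reversed order: 'k' -> 'b' -> 'j' -> 'p' -> 'o' -> 'q'
Result: kbjpoq


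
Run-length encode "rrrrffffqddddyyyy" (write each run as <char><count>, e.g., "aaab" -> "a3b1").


Input: 'rrrrffffqddddyyyy'
Operation: identify consecutive runs
Runs: 'rrrr' -> r4, 'ffff' -> f4, 'q' -> q1, 'dddd' -> d4, 'yyyy' -> y4
Encoded: r4f4q1d4y4


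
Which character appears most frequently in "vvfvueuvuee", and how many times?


Input: 'vvfvueuvuee'
Operation: tally each character
Counts: 'e':3, 'f':1, 'u':3, 'v':4
Maximum: 'v' appears 4 times


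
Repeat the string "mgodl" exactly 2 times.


Input string: 'mgodl'
Operation: repeat 2 times
Concatenation: 'mgodl' + 'mgodl'
Result: mgodlmgodl


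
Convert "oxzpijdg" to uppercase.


Input string: 'oxzpijdg'
Operation: convert each letter to uppercase
Mapping: 'o'->'O', 'x'->'X', 'z'->'Z', 'p'->'P', 'i'->'I', 'j'->'J', 'd'->'D', 'g'->'G'
Result: OXZPIJDG


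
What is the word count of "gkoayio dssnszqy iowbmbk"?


Input string: 'gkoayio dssnszqy iowbmbk'
Operation: split by spaces
Words found: 'gkoayio', 'dssnszqy', 'iowbmbk'
Word count: 3


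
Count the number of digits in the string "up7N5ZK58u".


Input string: 'up7N5ZK58u'
Operation: count digit characters (0-9)
Scan: 'u', 'p', '7'(digit), 'N', '5'(digit), 'Z', 'K', '5'(digit), '8'(digit), 'u'
Digits found: 4
Result: 4


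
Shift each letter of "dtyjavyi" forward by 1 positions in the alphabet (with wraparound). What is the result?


Input: 'dtyjavyi', shift = 1
Operation: for each letter, (position + 1) mod 26
Mapping: 'd'(3+1=4)->'e', 't'(19+1=20)->'u', 'y'(24+1=25)->'z', 'j'(9+1=10)->'k', 'a'(0+1=1)->'b', 'v'(21+1=22)->'w', 'y'(24+1=25)->'z', 'i'(8+1=9)->'j'
Result: euzkbwzj


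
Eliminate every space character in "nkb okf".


Input string: 'nkb okf'
Operation: remove all spaces
Words: 'nkb', 'okf'
Join without spaces: nkbokf


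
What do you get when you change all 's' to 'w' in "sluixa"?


Input string: 'sluixa'
Operation: replace 's' with 'w'
Positions of 's': 0
After replacement: wluixa


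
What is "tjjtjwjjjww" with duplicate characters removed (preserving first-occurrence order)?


Input: 'tjjtjwjjjww'
Operation: keep first occurrence of each character
Scan: s[0]='t' new -> keep; s[1]='j' new -> keep; s[2]='j' seen -> skip; s[3]='t' seen -> skip; s[4]='j' seen -> skip; s[5]='w' new -> keep; s[6]='j' seen -> skip; s[7]='j' seen -> skip; s[8]='j' seen -> skip; s[9]='w' seen -> skip; s[10]='w' seen -> skip
Result: tjw


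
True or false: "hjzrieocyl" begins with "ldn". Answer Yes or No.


Input string: 'hjzrieocyl'
Prefix to check: 'ldn'
First 3 characters of input: 'hjz'
Match: False
Result: No


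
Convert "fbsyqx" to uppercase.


Input string: 'fbsyqx'
Operation: convert each letter to uppercase
Mapping: 'f'->'F', 'b'->'B', 's'->'S', 'y'->'Y', 'q'->'Q', 'x'->'X'
Result: FBSYQX


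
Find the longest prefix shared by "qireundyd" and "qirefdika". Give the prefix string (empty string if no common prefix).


String 1: 'qireundyd'
String 2: 'qirefdika'
Compare position by position:
pos 0: 'q' vs 'q' match
pos 1: 'i' vs 'i' match
pos 2: 'r' vs 'r' match
pos 3: 'e' vs 'e' match
pos 4: 'u' vs 'f' differ -> stop
Longest common prefix: "qire" (length 4)


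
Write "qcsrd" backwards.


Input string: 'qcsrd'
Operation: reverse character order
Original order: 'q' -> 'c' -> 's' -> 'r' -> 'd'
Reversed order: 'd' -> 'r' -> 's' -> 'c' -> 'q'
Result: drscq


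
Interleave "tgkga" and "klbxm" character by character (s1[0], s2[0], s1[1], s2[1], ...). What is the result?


String 1: 'tgkga'
String 2: 'klbxm'
Operation: alternate characters
Pairs: 't'+'k', 'g'+'l', 'k'+'b', 'g'+'x', 'a'+'m'
Result: tkglkbgxam


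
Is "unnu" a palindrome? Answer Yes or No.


Input string: 'unnu'
Reversed: 'unnu'
Compare pairs: s[0]='u' vs s[3]='u' (match), s[1]='n' vs s[2]='n' (match)
Palindrome: Yes


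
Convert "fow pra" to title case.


Input string: 'fow pra'
Operation: capitalize first letter of each word
Word transformations: 'fow'->'Fow', 'pra'->'Pra'
Result: Fow Pra


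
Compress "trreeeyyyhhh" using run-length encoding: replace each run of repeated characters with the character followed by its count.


Input: 'trreeeyyyhhh'
Operation: identify consecutive runs
Runs: 't' -> t1, 'rr' -> r2, 'eee' -> e3, 'yyy' -> y3, 'hhh' -> h3
Encoded: t1r2e3y3h3


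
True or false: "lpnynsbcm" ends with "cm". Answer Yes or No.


Input string: 'lpnynsbcm'
Suffix to check: 'cm'
Last 2 characters of input: 'cm'
Match: True
Result: Yes


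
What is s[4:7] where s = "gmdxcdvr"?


Input string: 'gmdxcdvr'
Operation: slice [4:7]
Extract characters: s[4]='c', s[5]='d', s[6]='v'
Result: cdv


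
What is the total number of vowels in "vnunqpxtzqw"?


Input string: 'vnunqpxtzqw'
Operation: count vowels (a, e, i, o, u)
Scan: s[0]='v', s[1]='n', s[2]='u' (vowel), s[3]='n', s[4]='q', s[5]='p', s[6]='x', s[7]='t', s[8]='z', s[9]='q', s[10]='w'
Vowels found: 1
Result: 1


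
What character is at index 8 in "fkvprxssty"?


Input string: 'fkvprxssty'
Operation: get character at index 8
Index mapping: s[0]='f', s[1]='k', s[2]='v', s[3]='p', s[4]='r', s[5]='x', s[6]='s', s[7]='s', s[8]='t'
Result: 't'


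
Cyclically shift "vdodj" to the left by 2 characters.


Input: 'vdodj', shift = 2
Operation: split at index 2 and swap parts
Front part s[0:2] = 'vd'
Back part s[2:] = 'odj'
Rotated = back + front = 'odj' + 'vd'
Result: odjvd


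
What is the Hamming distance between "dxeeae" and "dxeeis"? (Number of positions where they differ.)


String 1: 'dxeeae'
String 2: 'dxeeis'
Compare each position: pos 0: 'd'=='d', pos 1: 'x'=='x', pos 2: 'e'=='e', pos 3: 'e'=='e', pos 4: 'a'!='i', pos 5: 'e'!='s'
Differing positions: 2
Hamming distance: 2


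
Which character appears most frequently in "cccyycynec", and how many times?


Input: 'cccyycynec'
Operation: tally each character
Counts: 'c':5, 'e':1, 'n':1, 'y':3
Maximum: 'c' appears 5 times


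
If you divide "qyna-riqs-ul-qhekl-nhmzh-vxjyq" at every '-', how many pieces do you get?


Input string: 'qyna-riqs-ul-qhekl-nhmzh-vxjyq'
Delimiter: '-'
Split result: 'qyna', 'riqs', 'ul', 'qhekl', 'nhmzh', 'vxjyq'
Number of parts: 6


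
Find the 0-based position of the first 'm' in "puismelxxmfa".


Input string: 'puismelxxmfa'
Target: 'm'
Scanning left to right: s[0]='p', s[1]='u', s[2]='i', s[3]='s', s[4]='m'
First match at index: 4


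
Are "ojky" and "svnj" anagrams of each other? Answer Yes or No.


String 1: 'ojky' -> sorted: 'jkoy'
String 2: 'svnj' -> sorted: 'jnsv'
Compare sorted forms: 'jkoy' != 'jnsv'
Anagram: No


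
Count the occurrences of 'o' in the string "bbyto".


Input string: 'bbyto'
Target character: 'o'
Scan each position: s[4]='o'
Matches found at indices: 4
Total: 1


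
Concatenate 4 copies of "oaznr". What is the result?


Input string: 'oaznr'
Operation: repeat 4 times
Concatenation: 'oaznr' + 'oaznr' + 'oaznr' + 'oaznr'
Result: oaznroaznroaznroaznr


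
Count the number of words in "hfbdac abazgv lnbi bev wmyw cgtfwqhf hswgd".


Input string: 'hfbdac abazgv lnbi bev wmyw cgtfwqhf hswgd'
Operation: split by spaces
Words found: 'hfbdac', 'abazgv', 'lnbi', 'bev', 'wmyw', 'cgtfwqhf', 'hswgd'
Word count: 7


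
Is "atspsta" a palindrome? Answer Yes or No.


Input string: 'atspsta'
Reversed: 'atspsta'
Compare pairs: s[0]='a' vs s[6]='a' (match), s[1]='t' vs s[5]='t' (match), s[2]='s' vs s[4]='s' (match)
Palindrome: Yes


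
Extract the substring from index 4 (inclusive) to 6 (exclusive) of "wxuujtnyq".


Input string: 'wxuujtnyq'
Operation: slice [4:6]
Extract characters: s[4]='j', s[5]='t'
Result: jt


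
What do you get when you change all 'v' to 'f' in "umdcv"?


Input string: 'umdcv'
Operation: replace 'v' with 'f'
Positions of 'v': 4
After replacement: umdcf


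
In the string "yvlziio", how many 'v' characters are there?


Input string: 'yvlziio'
Target character: 'v'
Scan each position: s[1]='v'
Matches found at indices: 1
Total: 1


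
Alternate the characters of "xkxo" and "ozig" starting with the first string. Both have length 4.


String 1: 'xkxo'
String 2: 'ozig'
Operation: alternate characters
Pairs: 'x'+'o', 'k'+'z', 'x'+'i', 'o'+'g'
Result: xokzxiog


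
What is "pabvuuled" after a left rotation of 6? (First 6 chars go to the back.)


Input: 'pabvuuled', shift = 6
Operation: split at index 6 and swap parts
Front part s[0:6] = 'pabvuu'
Back part s[6:] = 'led'
Rotated = back + front = 'led' + 'pabvuu'
Result: ledpabvuu


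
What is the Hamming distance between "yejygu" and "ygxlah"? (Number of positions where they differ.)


String 1: 'yejygu'
String 2: 'ygxlah'
Compare each position: pos 0: 'y'=='y', pos 1: 'e'!='g', pos 2: 'j'!='x', pos 3: 'y'!='l', pos 4: 'g'!='a', pos 5: 'u'!='h'
Differing positions: 5
Hamming distance: 5


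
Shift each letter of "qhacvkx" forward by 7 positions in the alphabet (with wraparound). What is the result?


Input: 'qhacvkx', shift = 7
Operation: for each letter, (position + 7) mod 26
Mapping: 'q'(16+7=23)->'x', 'h'(7+7=14)->'o', 'a'(0+7=7)->'h', 'c'(2+7=9)->'j', 'v'(21+7=28, 28 mod 26=2)->'c', 'k'(10+7=17)->'r', 'x'(23+7=30, 30 mod 26=4)->'e'
Result: xohjcre


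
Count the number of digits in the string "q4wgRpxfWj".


Input string: 'q4wgRpxfWj'
Operation: count digit characters (0-9)
Scan: 'q', '4'(digit), 'w', 'g', 'R', 'p', 'x', 'f', 'W', 'j'
Digits found: 1
Result: 1


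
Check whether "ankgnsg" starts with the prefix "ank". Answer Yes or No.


Input string: 'ankgnsg'
Prefix to check: 'ank'
First 3 characters of input: 'ank'
Match: True
Result: Yes


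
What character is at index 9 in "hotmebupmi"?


Input string: 'hotmebupmi'
Operation: get character at index 9
Index mapping: s[0]='h', s[1]='o', s[2]='t', s[3]='m', s[4]='e', s[5]='b', s[6]='u', s[7]='p', s[8]='m', s[9]='i'
Result: 'i'


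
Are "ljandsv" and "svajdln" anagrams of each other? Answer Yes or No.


String 1: 'ljandsv' -> sorted: 'adjlnsv'
String 2: 'svajdln' -> sorted: 'adjlnsv'
Compare sorted forms: 'adjlnsv' == 'adjlnsv'
Anagram: Yes


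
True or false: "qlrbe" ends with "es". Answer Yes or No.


Input string: 'qlrbe'
Suffix to check: 'es'
Last 2 characters of input: 'be'
Match: False
Result: No


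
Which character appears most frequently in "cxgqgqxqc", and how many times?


Input: 'cxgqgqxqc'
Operation: tally each character
Counts: 'c':2, 'g':2, 'q':3, 'x':2
Maximum: 'q' appears 3 times


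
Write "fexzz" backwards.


Input string: 'fexzz'
Operation: reverse character order
Original order: 'f' -> 'e' -> 'x' -> 'z' -> 'z'
Reversed order: 'z' -> 'z' -> 'x' -> 'e' -> 'f'
Result: zzxef


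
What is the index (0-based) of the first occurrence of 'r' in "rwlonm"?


Input string: 'rwlonm'
Target: 'r'
Scanning left to right: s[0]='r'
First match at index: 0


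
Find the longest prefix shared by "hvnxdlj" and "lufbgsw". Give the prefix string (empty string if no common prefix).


String 1: 'hvnxdlj'
String 2: 'lufbgsw'
Compare position by position:
pos 0: 'h' vs 'l' differ -> stop
Longest common prefix: "" (length 0)


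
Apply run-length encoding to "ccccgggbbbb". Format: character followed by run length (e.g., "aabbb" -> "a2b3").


Input: 'ccccgggbbbb'
Operation: identify consecutive runs
Runs: 'cccc' -> c4, 'ggg' -> g3, 'bbbb' -> b4
Encoded: c4g3b4


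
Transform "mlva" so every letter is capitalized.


Input string: 'mlva'
Operation: convert each letter to uppercase
Mapping: 'm'->'M', 'l'->'L', 'v'->'V', 'a'->'A'
Result: MLVA


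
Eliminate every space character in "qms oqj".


Input string: 'qms oqj'
Operation: remove all spaces
Words: 'qms', 'oqj'
Join without spaces: qmsoqj


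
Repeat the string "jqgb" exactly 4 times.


Input string: 'jqgb'
Operation: repeat 4 times
Concatenation: 'jqgb' + 'jqgb' + 'jqgb' + 'jqgb'
Result: jqgbjqgbjqgbjqgb


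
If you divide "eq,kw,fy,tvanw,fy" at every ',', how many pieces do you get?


Input string: 'eq,kw,fy,tvanw,fy'
Delimiter: ','
Split result: 'eq', 'kw', 'fy', 'tvanw', 'fy'
Number of parts: 5


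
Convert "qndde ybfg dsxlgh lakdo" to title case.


Input string: 'qndde ybfg dsxlgh lakdo'
Operation: capitalize first letter of each word
Word transformations: 'qndde'->'Qndde', 'ybfg'->'Ybfg', 'dsxlgh'->'Dsxlgh', 'lakdo'->'Lakdo'
Result: Qndde Ybfg Dsxlgh Lakdo


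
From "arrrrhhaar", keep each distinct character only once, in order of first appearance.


Input: 'arrrrhhaar'
Operation: keep first occurrence of each character
Scan: s[0]='a' new -> keep; s[1]='r' new -> keep; s[2]='r' seen -> skip; s[3]='r' seen -> skip; s[4]='r' seen -> skip; s[5]='h' new -> keep; s[6]='h' seen -> skip; s[7]='a' seen -> skip; s[8]='a' seen -> skip; s[9]='r' seen -> skip
Result: arh


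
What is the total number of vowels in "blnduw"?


Input string: 'blnduw'
Operation: count vowels (a, e, i, o, u)
Scan: s[0]='b', s[1]='l', s[2]='n', s[3]='d', s[4]='u' (vowel), s[5]='w'
Vowels found: 1
Result: 1


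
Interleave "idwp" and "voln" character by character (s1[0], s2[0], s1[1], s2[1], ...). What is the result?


String 1: 'idwp'
String 2: 'voln'
Operation: alternate characters
Pairs: 'i'+'v', 'd'+'o', 'w'+'l', 'p'+'n'
Result: ivdowlpn


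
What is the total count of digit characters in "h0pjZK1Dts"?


Input string: 'h0pjZK1Dts'
Operation: count digit characters (0-9)
Scan: 'h', '0'(digit), 'p', 'j', 'Z', 'K', '1'(digit), 'D', 't', 's'
Digits found: 2
Result: 2


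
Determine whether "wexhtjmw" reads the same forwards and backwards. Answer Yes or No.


Input string: 'wexhtjmw'
Reversed: 'wmjthxew'
Compare pairs: s[0]='w' vs s[7]='w' (match), s[1]='e' vs s[6]='m' (mismatch), s[2]='x' vs s[5]='j' (mismatch), s[3]='h' vs s[4]='t' (mismatch)
Palindrome: No


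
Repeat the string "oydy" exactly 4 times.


Input string: 'oydy'
Operation: repeat 4 times
Concatenation: 'oydy' + 'oydy' + 'oydy' + 'oydy'
Result: oydyoydyoydyoydy


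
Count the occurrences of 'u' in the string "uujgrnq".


Input string: 'uujgrnq'
Target character: 'u'
Scan each position: s[0]='u', s[1]='u'
Matches found at indices: 0, 1
Total: 2


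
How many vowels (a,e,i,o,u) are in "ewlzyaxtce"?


Input string: 'ewlzyaxtce'
Operation: count vowels (a, e, i, o, u)
Scan: s[0]='e' (vowel), s[1]='w', s[2]='l', s[3]='z', s[4]='y', s[5]='a' (vowel), s[6]='x', s[7]='t', s[8]='c', s[9]='e' (vowel)
Vowels found: 3
Result: 3


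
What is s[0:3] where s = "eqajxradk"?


Input string: 'eqajxradk'
Operation: slice [0:3]
Extract characters: s[0]='e', s[1]='q', s[2]='a'
Result: eqa


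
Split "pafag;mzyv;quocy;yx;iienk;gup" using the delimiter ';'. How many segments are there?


Input string: 'pafag;mzyv;quocy;yx;iienk;gup'
Delimiter: ';'
Split result: 'pafag', 'mzyv', 'quocy', 'yx', 'iienk', 'gup'
Number of parts: 6


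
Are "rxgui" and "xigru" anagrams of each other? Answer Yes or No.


String 1: 'rxgui' -> sorted: 'girux'
String 2: 'xigru' -> sorted: 'girux'
Compare sorted forms: 'girux' == 'girux'
Anagram: Yes


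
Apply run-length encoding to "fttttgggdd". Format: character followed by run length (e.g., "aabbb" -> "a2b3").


Input: 'fttttgggdd'
Operation: identify consecutive runs
Runs: 'f' -> f1, 'tttt' -> t4, 'ggg' -> g3, 'dd' -> d2
Encoded: f1t4g3d2


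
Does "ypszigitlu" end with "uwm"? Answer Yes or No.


Input string: 'ypszigitlu'
Suffix to check: 'uwm'
Last 3 characters of input: 'tlu'
Match: False
Result: No


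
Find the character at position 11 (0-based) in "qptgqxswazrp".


Input string: 'qptgqxswazrp'
Operation: get character at index 11
Index mapping: s[0]='q', s[1]='p', s[2]='t', s[3]='g', s[4]='q', s[5]='x', s[6]='s', s[7]='w', s[8]='a', s[9]='z', s[10]='r', s[11]='p'
Result: 'p'


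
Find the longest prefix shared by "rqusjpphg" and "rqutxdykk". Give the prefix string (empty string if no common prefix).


String 1: 'rqusjpphg'
String 2: 'rqutxdykk'
Compare position by position:
pos 0: 'r' vs 'r' match
pos 1: 'q' vs 'q' match
pos 2: 'u' vs 'u' match
pos 3: 's' vs 't' differ -> stop
Longest common prefix: "rqu" (length 3)


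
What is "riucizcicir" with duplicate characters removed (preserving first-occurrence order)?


Input: 'riucizcicir'
Operation: keep first occurrence of each character
Scan: s[0]='r' new -> keep; s[1]='i' new -> keep; s[2]='u' new -> keep; s[3]='c' new -> keep; s[4]='i' seen -> skip; s[5]='z' new -> keep; s[6]='c' seen -> skip; s[7]='i' seen -> skip; s[8]='c' seen -> skip; s[9]='i' seen -> skip; s[10]='r' seen -> skip
Result: riucz


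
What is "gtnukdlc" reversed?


Input string: 'gtnukdlc'
Operation: reverse character order
Original order: 'g' -> 't' -> 'n' -> 'u' -> 'k' -> 'd' -> 'l' -> 'c'
Reversed order: 'c' -> 'l' -> 'd' -> 'k' -> 'u' -> 'n' -> 't' -> 'g'
Result: cldkuntg


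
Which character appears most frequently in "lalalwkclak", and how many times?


Input: 'lalalwkclak'
Operation: tally each character
Counts: 'a':3, 'c':1, 'k':2, 'l':4, 'w':1
Maximum: 'l' appears 4 times


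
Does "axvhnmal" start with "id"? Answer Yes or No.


Input string: 'axvhnmal'
Prefix to check: 'id'
First 2 characters of input: 'ax'
Match: False
Result: No


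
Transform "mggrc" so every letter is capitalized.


Input string: 'mggrc'
Operation: convert each letter to uppercase
Mapping: 'm'->'M', 'g'->'G', 'g'->'G', 'r'->'R', 'c'->'C'
Result: MGGRC


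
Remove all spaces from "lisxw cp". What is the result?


Input string: 'lisxw cp'
Operation: remove all spaces
Words: 'lisxw', 'cp'
Join without spaces: lisxwcp


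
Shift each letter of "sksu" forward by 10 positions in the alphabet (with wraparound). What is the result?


Input: 'sksu', shift = 10
Operation: for each letter, (position + 10) mod 26
Mapping: 's'(18+10=28, 28 mod 26=2)->'c', 'k'(10+10=20)->'u', 's'(18+10=28, 28 mod 26=2)->'c', 'u'(20+10=30, 30 mod 26=4)->'e'
Result: cuce


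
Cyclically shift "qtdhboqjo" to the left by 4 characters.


Input: 'qtdhboqjo', shift = 4
Operation: split at index 4 and swap parts
Front part s[0:4] = 'qtdh'
Back part s[4:] = 'boqjo'
Rotated = back + front = 'boqjo' + 'qtdh'
Result: boqjoqtdh


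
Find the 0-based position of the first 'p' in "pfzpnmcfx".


Input string: 'pfzpnmcfx'
Target: 'p'
Scanning left to right: s[0]='p'
First match at index: 0


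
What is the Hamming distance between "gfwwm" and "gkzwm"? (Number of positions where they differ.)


String 1: 'gfwwm'
String 2: 'gkzwm'
Compare each position: pos 0: 'g'=='g', pos 1: 'f'!='k', pos 2: 'w'!='z', pos 3: 'w'=='w', pos 4: 'm'=='m'
Differing positions: 2
Hamming distance: 2


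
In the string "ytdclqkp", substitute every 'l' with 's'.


Input string: 'ytdclqkp'
Operation: replace 'l' with 's'
Positions of 'l': 4
After replacement: ytdcsqkp


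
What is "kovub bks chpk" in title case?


Input string: 'kovub bks chpk'
Operation: capitalize first letter of each word
Word transformations: 'kovub'->'Kovub', 'bks'->'Bks', 'chpk'->'Chpk'
Result: Kovub Bks Chpk


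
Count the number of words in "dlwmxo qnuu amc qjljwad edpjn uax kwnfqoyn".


Input string: 'dlwmxo qnuu amc qjljwad edpjn uax kwnfqoyn'
Operation: split by spaces
Words found: 'dlwmxo', 'qnuu', 'amc', 'qjljwad', 'edpjn', 'uax', 'kwnfqoyn'
Word count: 7


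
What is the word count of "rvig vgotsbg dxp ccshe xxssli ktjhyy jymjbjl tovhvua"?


Input string: 'rvig vgotsbg dxp ccshe xxssli ktjhyy jymjbjl tovhvua'
Operation: split by spaces
Words found: 'rvig', 'vgotsbg', 'dxp', 'ccshe', 'xxssli', 'ktjhyy', 'jymjbjl', 'tovhvua'
Word count: 8


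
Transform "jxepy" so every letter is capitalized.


Input string: 'jxepy'
Operation: convert each letter to uppercase
Mapping: 'j'->'J', 'x'->'X', 'e'->'E', 'p'->'P', 'y'->'Y'
Result: JXEPY


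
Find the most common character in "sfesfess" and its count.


Input: 'sfesfess'
Operation: tally each character
Counts: 'e':2, 'f':2, 's':4
Maximum: 's' appears 4 times


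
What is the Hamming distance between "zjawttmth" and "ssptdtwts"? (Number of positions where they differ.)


String 1: 'zjawttmth'
String 2: 'ssptdtwts'
Compare each position: pos 0: 'z'!='s', pos 1: 'j'!='s', pos 2: 'a'!='p', pos 3: 'w'!='t', pos 4: 't'!='d', pos 5: 't'=='t', pos 6: 'm'!='w', pos 7: 't'=='t', pos 8: 'h'!='s'
Differing positions: 7
Hamming distance: 7


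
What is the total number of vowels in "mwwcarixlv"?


Input string: 'mwwcarixlv'
Operation: count vowels (a, e, i, o, u)
Scan: s[0]='m', s[1]='w', s[2]='w', s[3]='c', s[4]='a' (vowel), s[5]='r', s[6]='i' (vowel), s[7]='x', s[8]='l', s[9]='v'
Vowels found: 2
Result: 2


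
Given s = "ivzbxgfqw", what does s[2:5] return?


Input string: 'ivzbxgfqw'
Operation: slice [2:5]
Extract characters: s[2]='z', s[3]='b', s[4]='x'
Result: zbx


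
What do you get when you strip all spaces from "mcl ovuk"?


Input string: 'mcl ovuk'
Operation: remove all spaces
Words: 'mcl', 'ovuk'
Join without spaces: mclovuk


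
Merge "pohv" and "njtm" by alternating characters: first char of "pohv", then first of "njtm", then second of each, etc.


String 1: 'pohv'
String 2: 'njtm'
Operation: alternate characters
Pairs: 'p'+'n', 'o'+'j', 'h'+'t', 'v'+'m'
Result: pnojhtvm


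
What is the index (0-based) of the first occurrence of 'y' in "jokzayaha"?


Input string: 'jokzayaha'
Target: 'y'
Scanning left to right: s[0]='j', s[1]='o', s[2]='k', s[3]='z', s[4]='a', s[5]='y'
First match at index: 5


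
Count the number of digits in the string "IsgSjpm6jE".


Input string: 'IsgSjpm6jE'
Operation: count digit characters (0-9)
Scan: 'I', 's', 'g', 'S', 'j', 'p', 'm', '6'(digit), 'j', 'E'
Digits found: 1
Result: 1


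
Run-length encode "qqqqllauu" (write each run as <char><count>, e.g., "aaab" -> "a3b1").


Input: 'qqqqllauu'
Operation: identify consecutive runs
Runs: 'qqqq' -> q4, 'll' -> l2, 'a' -> a1, 'uu' -> u2
Encoded: q4l2a1u2


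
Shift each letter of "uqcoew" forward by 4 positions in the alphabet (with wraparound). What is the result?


Input: 'uqcoew', shift = 4
Operation: for each letter, (position + 4) mod 26
Mapping: 'u'(20+4=24)->'y', 'q'(16+4=20)->'u', 'c'(2+4=6)->'g', 'o'(14+4=18)->'s', 'e'(4+4=8)->'i', 'w'(22+4=26, 26 mod 26=0)->'a'
Result: yugsia


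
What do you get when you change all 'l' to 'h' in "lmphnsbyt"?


Input string: 'lmphnsbyt'
Operation: replace 'l' with 'h'
Positions of 'l': 0
After replacement: hmphnsbyt


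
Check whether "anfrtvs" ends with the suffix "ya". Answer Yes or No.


Input string: 'anfrtvs'
Suffix to check: 'ya'
Last 2 characters of input: 'vs'
Match: False
Result: No


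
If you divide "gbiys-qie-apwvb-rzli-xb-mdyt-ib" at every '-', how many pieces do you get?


Input string: 'gbiys-qie-apwvb-rzli-xb-mdyt-ib'
Delimiter: '-'
Split result: 'gbiys', 'qie', 'apwvb', 'rzli', 'xb', 'mdyt', 'ib'
Number of parts: 7


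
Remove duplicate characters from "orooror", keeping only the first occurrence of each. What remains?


Input: 'orooror'
Operation: keep first occurrence of each character
Scan: s[0]='o' new -> keep; s[1]='r' new -> keep; s[2]='o' seen -> skip; s[3]='o' seen -> skip; s[4]='r' seen -> skip; s[5]='o' seen -> skip; s[6]='r' seen -> skip
Result: or


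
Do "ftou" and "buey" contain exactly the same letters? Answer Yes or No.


String 1: 'ftou' -> sorted: 'fotu'
String 2: 'buey' -> sorted: 'beuy'
Compare sorted forms: 'fotu' != 'beuy'
Anagram: No


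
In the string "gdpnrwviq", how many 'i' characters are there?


Input string: 'gdpnrwviq'
Target character: 'i'
Scan each position: s[7]='i'
Matches found at indices: 7
Total: 1


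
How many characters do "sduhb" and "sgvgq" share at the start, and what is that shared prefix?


String 1: 'sduhb'
String 2: 'sgvgq'
Compare position by position:
pos 0: 's' vs 's' match
pos 1: 'd' vs 'g' differ -> stop
Longest common prefix: "s" (length 1)


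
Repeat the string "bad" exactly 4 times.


Input string: 'bad'
Operation: repeat 4 times
Concatenation: 'bad' + 'bad' + 'bad' + 'bad'
Result: badbadbadbad


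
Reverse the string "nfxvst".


Input string: 'nfxvst'
Operation: reverse character order
Original order: 'n' -> 'f' -> 'x' -> 'v' -> 's' -> 't'
Reversed order: 't' -> 's' -> 'v' -> 'x' -> 'f' -> 'n'
Result: tsvxfn


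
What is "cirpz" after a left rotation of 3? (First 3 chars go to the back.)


Input: 'cirpz', shift = 3
Operation: split at index 3 and swap parts
Front part s[0:3] = 'cir'
Back part s[3:] = 'pz'
Rotated = back + front = 'pz' + 'cir'
Result: pzcir


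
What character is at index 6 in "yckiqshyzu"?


Input string: 'yckiqshyzu'
Operation: get character at index 6
Index mapping: s[0]='y', s[1]='c', s[2]='k', s[3]='i', s[4]='q', s[5]='s', s[6]='h'
Result: 'h'


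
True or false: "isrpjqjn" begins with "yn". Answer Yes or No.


Input string: 'isrpjqjn'
Prefix to check: 'yn'
First 2 characters of input: 'is'
Match: False
Result: No


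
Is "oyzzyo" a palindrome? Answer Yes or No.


Input string: 'oyzzyo'
Reversed: 'oyzzyo'
Compare pairs: s[0]='o' vs s[5]='o' (match), s[1]='y' vs s[4]='y' (match), s[2]='z' vs s[3]='z' (match)
Palindrome: Yes


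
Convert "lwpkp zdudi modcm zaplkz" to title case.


Input string: 'lwpkp zdudi modcm zaplkz'
Operation: capitalize first letter of each word
Word transformations: 'lwpkp'->'Lwpkp', 'zdudi'->'Zdudi', 'modcm'->'Modcm', 'zaplkz'->'Zaplkz'
Result: Lwpkp Zdudi Modcm Zaplkz


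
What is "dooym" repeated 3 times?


Input string: 'dooym'
Operation: repeat 3 times
Concatenation: 'dooym' + 'dooym' + 'dooym'
Result: dooymdooymdooym


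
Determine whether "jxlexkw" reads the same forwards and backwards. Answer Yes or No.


Input string: 'jxlexkw'
Reversed: 'wkxelxj'
Compare pairs: s[0]='j' vs s[6]='w' (mismatch), s[1]='x' vs s[5]='k' (mismatch), s[2]='l' vs s[4]='x' (mismatch)
Palindrome: No


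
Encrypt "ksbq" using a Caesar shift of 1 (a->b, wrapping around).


Input: 'ksbq', shift = 1
Operation: for each letter, (position + 1) mod 26
Mapping: 'k'(10+1=11)->'l', 's'(18+1=19)->'t', 'b'(1+1=2)->'c', 'q'(16+1=17)->'r'
Result: ltcr


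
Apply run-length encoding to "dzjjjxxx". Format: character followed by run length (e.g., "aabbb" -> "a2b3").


Input: 'dzjjjxxx'
Operation: identify consecutive runs
Runs: 'd' -> d1, 'z' -> z1, 'jjj' -> j3, 'xxx' -> x3
Encoded: d1z1j3x3


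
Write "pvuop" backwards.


Input string: 'pvuop'
Operation: reverse character order
Original order: 'p' -> 'v' -> 'u' -> 'o' -> 'p'
Reversed order: 'p' -> 'o' -> 'u' -> 'v' -> 'p'
Result: pouvp


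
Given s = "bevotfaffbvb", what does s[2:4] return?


Input string: 'bevotfaffbvb'
Operation: slice [2:4]
Extract characters: s[2]='v', s[3]='o'
Result: vo


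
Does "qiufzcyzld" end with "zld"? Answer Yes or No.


Input string: 'qiufzcyzld'
Suffix to check: 'zld'
Last 3 characters of input: 'zld'
Match: True
Result: Yes


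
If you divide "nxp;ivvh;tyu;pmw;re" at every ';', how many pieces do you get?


Input string: 'nxp;ivvh;tyu;pmw;re'
Delimiter: ';'
Split result: 'nxp', 'ivvh', 'tyu', 'pmw', 're'
Number of parts: 5
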